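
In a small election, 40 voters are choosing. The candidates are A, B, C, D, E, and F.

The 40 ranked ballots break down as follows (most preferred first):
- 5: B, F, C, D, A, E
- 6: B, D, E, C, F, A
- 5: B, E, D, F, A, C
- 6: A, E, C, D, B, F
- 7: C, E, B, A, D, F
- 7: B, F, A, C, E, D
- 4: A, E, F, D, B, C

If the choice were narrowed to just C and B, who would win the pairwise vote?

C is ranked above B on 13 ballots; B above C on 27.

B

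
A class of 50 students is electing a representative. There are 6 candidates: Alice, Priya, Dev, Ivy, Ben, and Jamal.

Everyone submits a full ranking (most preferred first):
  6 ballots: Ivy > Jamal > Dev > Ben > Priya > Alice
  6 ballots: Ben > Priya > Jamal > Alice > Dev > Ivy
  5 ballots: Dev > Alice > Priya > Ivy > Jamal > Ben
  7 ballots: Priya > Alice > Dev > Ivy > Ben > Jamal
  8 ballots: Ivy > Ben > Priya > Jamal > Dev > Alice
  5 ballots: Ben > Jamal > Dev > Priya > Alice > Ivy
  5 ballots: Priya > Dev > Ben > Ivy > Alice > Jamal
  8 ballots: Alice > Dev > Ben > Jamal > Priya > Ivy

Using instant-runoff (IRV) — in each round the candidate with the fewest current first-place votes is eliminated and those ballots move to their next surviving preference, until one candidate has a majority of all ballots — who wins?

Priya

Round 1: Alice 8, Priya 12, Dev 5, Ivy 14, Ben 11, Jamal 0. Jamal eliminated.
Round 2: Alice 8, Priya 12, Dev 5, Ivy 14, Ben 11. Dev eliminated.
Round 3: Alice 13, Priya 12, Ivy 14, Ben 11. Ben eliminated.
Round 4: Alice 13, Priya 23, Ivy 14. Alice eliminated.
Round 5: Priya 36, Ivy 14. Priya has a majority (≥26).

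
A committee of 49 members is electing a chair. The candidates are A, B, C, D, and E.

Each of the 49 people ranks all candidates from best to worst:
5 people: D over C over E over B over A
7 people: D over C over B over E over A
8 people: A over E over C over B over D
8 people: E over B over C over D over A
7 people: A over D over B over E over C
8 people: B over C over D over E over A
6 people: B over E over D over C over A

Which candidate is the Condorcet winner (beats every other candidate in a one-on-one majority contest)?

B vs A: 34–15
B vs C: 29–20
B vs D: 30–19
B vs E: 28–21
B beats every other candidate.

B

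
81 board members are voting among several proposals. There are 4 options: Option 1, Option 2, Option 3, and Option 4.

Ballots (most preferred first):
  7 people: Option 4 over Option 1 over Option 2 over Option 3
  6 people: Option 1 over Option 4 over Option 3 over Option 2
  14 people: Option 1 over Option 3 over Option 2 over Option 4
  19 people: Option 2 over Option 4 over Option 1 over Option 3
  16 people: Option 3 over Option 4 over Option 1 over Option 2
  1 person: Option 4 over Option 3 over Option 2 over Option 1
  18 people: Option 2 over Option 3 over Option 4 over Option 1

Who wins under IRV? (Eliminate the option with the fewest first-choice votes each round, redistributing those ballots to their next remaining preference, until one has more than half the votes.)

Option 1

Round 1: Option 1 20, Option 2 37, Option 3 16, Option 4 8. Option 4 eliminated.
Round 2: Option 1 27, Option 2 37, Option 3 17. Option 3 eliminated.
Round 3: Option 1 43, Option 2 38. Option 1 has a majority (≥41).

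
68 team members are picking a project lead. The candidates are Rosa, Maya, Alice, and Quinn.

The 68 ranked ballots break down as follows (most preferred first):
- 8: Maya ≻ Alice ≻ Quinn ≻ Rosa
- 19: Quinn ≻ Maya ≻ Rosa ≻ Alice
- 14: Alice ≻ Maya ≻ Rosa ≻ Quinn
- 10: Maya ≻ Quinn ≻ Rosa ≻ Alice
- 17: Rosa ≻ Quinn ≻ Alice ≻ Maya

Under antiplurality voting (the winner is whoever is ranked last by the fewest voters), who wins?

Last-place votes: Rosa 8, Maya 17, Alice 29, Quinn 14.

Rosa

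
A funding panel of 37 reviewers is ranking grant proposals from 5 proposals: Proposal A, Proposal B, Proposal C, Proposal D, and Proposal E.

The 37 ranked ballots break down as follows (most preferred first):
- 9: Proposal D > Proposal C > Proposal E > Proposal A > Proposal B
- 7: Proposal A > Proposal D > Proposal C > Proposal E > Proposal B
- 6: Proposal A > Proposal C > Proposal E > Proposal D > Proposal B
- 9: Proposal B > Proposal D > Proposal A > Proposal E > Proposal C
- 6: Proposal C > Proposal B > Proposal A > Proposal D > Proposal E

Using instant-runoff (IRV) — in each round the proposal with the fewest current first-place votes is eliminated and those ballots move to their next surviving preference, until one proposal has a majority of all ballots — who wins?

Round 1: Proposal A 13, Proposal B 9, Proposal C 6, Proposal D 9, Proposal E 0. Proposal E eliminated.
Round 2: Proposal A 13, Proposal B 9, Proposal C 6, Proposal D 9. Proposal C eliminated.
Round 3: Proposal A 13, Proposal B 15, Proposal D 9. Proposal D eliminated.
Round 4: Proposal A 22, Proposal B 15. Proposal A has a majority (≥19).

Proposal A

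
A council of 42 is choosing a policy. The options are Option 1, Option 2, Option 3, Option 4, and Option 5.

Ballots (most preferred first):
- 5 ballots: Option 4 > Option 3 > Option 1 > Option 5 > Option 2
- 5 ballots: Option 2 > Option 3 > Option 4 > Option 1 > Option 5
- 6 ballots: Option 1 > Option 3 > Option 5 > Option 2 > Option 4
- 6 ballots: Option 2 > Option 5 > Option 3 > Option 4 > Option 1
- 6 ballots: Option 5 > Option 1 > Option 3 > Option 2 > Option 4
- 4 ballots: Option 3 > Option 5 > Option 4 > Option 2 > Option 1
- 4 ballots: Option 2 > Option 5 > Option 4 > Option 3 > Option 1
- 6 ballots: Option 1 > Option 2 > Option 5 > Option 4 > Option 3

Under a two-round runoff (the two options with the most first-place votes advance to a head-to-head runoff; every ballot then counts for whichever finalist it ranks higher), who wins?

Round 1 first-place votes: Option 1 12, Option 2 15, Option 3 4, Option 4 5, Option 5 6. Option 2 and Option 1 advance.
Runoff: Option 2 is ranked above Option 1 on 19 ballots, Option 1 above Option 2 on 23.

Option 1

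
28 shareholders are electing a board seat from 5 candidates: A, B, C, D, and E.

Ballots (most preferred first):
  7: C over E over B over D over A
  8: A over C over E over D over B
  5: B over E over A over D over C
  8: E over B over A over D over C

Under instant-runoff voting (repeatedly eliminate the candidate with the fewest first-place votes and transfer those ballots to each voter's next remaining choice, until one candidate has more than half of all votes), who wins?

E

Round 1: A 8, B 5, C 7, D 0, E 8. D eliminated.
Round 2: A 8, B 5, C 7, E 8. B eliminated.
Round 3: A 8, C 7, E 13. C eliminated.
Round 4: A 8, E 20. E has a majority (≥15).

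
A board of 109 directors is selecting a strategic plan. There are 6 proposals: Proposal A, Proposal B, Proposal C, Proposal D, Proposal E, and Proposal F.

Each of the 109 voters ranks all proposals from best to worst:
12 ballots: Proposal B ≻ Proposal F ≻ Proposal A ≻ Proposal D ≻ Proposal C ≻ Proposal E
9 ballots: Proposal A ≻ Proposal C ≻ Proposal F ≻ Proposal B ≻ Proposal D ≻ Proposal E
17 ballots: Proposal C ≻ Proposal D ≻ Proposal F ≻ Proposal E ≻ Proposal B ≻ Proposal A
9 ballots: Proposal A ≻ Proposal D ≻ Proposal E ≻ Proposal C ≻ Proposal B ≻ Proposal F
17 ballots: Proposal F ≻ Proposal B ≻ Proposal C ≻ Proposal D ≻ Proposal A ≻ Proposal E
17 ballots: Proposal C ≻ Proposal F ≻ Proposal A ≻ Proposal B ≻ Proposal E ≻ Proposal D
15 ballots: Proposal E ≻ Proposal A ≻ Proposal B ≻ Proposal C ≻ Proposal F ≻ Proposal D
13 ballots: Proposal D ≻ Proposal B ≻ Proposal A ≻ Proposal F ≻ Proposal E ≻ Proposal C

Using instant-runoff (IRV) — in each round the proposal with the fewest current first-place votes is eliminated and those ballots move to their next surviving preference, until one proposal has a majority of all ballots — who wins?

Round 1: Proposal A 18, Proposal B 12, Proposal C 34, Proposal D 13, Proposal E 15, Proposal F 17. Proposal B eliminated.
Round 2: Proposal A 18, Proposal C 34, Proposal D 13, Proposal E 15, Proposal F 29. Proposal D eliminated.
Round 3: Proposal A 31, Proposal C 34, Proposal E 15, Proposal F 29. Proposal E eliminated.
Round 4: Proposal A 46, Proposal C 34, Proposal F 29. Proposal F eliminated.
Round 5: Proposal A 58, Proposal C 51. Proposal A has a majority (≥55).

Proposal A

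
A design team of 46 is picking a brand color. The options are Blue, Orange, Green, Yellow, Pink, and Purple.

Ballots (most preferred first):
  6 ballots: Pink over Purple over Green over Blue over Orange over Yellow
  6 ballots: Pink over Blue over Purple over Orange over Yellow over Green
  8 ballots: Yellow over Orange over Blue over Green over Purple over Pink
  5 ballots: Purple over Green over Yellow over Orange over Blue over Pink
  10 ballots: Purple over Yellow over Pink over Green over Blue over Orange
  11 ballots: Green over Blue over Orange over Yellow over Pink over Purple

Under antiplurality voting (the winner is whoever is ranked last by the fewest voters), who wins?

Blue

Last-place votes: Blue 0, Orange 10, Green 6, Yellow 6, Pink 13, Purple 11.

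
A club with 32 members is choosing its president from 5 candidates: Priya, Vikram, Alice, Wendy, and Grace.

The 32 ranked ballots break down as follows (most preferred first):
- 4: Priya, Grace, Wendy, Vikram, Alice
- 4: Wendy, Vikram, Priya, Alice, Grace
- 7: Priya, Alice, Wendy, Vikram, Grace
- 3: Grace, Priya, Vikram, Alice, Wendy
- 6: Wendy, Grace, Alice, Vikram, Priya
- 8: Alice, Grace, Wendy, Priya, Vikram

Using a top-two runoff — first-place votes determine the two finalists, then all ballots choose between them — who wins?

Wendy

Round 1 first-place votes: Priya 11, Vikram 0, Alice 8, Wendy 10, Grace 3. Priya and Wendy advance.
Runoff: Priya is ranked above Wendy on 14 ballots, Wendy above Priya on 18.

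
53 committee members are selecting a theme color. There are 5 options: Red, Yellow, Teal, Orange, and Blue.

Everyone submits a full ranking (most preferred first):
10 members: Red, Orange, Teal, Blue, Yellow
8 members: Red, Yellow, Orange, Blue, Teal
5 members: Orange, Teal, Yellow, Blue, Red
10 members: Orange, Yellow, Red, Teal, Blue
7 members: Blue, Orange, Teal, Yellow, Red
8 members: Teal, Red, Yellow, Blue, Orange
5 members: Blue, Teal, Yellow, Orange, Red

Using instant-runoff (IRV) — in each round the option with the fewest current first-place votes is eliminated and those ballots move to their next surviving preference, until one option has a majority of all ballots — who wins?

Round 1: Red 18, Yellow 0, Teal 8, Orange 15, Blue 12. Yellow eliminated.
Round 2: Red 18, Teal 8, Orange 15, Blue 12. Teal eliminated.
Round 3: Red 26, Orange 15, Blue 12. Blue eliminated.
Round 4: Red 26, Orange 27. Orange has a majority (≥27).

Orange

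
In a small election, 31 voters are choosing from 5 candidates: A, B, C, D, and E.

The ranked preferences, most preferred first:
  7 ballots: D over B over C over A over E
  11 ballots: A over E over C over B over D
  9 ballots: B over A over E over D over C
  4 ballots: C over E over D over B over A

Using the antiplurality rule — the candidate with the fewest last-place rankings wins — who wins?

Last-place votes: A 4, B 0, C 9, D 11, E 7.

B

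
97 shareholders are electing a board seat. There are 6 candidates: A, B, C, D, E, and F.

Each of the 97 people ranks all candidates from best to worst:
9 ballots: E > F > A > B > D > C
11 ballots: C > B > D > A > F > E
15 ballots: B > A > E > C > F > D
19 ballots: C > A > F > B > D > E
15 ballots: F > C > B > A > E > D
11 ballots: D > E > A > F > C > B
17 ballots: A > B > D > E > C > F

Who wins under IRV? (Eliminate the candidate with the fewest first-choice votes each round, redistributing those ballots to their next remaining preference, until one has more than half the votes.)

A

Round 1: A 17, B 15, C 30, D 11, E 9, F 15. E eliminated.
Round 2: A 17, B 15, C 30, D 11, F 24. D eliminated.
Round 3: A 28, B 15, C 30, F 24. B eliminated.
Round 4: A 43, C 30, F 24. F eliminated.
Round 5: A 52, C 45. A has a majority (≥49).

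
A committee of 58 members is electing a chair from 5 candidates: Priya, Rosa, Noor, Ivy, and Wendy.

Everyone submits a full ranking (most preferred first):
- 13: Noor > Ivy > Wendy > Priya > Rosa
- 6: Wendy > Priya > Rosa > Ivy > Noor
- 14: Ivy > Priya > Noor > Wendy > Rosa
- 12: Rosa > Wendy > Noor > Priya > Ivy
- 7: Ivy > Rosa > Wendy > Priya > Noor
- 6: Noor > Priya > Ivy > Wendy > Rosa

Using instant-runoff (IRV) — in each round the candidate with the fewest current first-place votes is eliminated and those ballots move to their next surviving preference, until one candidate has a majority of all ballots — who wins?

Noor

Round 1: Priya 0, Rosa 12, Noor 19, Ivy 21, Wendy 6. Priya eliminated.
Round 2: Rosa 12, Noor 19, Ivy 21, Wendy 6. Wendy eliminated.
Round 3: Rosa 18, Noor 19, Ivy 21. Rosa eliminated.
Round 4: Noor 31, Ivy 27. Noor has a majority (≥30).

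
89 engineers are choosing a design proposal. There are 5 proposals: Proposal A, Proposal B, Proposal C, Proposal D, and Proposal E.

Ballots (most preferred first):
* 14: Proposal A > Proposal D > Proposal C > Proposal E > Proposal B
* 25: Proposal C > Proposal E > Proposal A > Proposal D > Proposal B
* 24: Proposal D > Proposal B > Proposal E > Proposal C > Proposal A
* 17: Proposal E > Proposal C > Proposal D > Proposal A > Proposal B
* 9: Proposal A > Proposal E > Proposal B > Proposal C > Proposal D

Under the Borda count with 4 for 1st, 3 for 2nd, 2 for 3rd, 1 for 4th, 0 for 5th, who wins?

Proposal A: 14×4 + 25×2 + 24×0 + 17×1 + 9×4 = 159
Proposal B: 14×0 + 25×0 + 24×3 + 17×0 + 9×2 = 90
Proposal C: 14×2 + 25×4 + 24×1 + 17×3 + 9×1 = 212
Proposal D: 14×3 + 25×1 + 24×4 + 17×2 + 9×0 = 197
Proposal E: 14×1 + 25×3 + 24×2 + 17×4 + 9×3 = 232

Proposal E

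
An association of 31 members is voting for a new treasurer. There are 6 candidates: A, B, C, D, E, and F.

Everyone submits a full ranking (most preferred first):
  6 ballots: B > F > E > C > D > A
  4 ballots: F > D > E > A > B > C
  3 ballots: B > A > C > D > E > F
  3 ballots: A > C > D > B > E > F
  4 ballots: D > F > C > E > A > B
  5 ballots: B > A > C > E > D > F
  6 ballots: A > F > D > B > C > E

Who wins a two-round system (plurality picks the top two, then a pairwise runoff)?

Round 1 first-place votes: A 9, B 14, C 0, D 4, E 0, F 4. B and A advance.
Runoff: B is ranked above A on 14 ballots, A above B on 17.

A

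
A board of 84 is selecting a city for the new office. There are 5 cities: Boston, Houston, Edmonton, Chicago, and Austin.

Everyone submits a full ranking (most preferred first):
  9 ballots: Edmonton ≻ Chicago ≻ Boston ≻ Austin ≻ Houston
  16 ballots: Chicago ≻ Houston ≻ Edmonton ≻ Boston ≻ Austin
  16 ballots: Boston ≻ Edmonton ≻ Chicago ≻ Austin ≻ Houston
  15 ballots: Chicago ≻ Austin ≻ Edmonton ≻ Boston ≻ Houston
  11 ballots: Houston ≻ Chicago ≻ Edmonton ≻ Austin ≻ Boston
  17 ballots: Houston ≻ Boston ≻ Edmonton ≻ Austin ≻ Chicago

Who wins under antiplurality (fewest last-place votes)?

Edmonton

Last-place votes: Boston 11, Houston 40, Edmonton 0, Chicago 17, Austin 16.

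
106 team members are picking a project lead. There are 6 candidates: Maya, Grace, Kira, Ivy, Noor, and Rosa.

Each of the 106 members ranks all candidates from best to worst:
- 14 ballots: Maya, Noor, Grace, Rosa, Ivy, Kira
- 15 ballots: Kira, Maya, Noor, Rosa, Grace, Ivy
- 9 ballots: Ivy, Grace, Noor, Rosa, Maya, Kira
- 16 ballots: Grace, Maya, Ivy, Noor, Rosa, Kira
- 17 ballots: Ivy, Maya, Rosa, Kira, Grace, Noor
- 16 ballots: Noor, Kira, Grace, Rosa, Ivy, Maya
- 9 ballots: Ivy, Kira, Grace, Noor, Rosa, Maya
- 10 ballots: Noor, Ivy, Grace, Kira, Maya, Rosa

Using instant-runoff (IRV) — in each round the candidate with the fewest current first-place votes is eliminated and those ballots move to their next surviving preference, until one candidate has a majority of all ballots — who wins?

Noor

Round 1: Maya 14, Grace 16, Kira 15, Ivy 35, Noor 26, Rosa 0. Rosa eliminated.
Round 2: Maya 14, Grace 16, Kira 15, Ivy 35, Noor 26. Maya eliminated.
Round 3: Grace 16, Kira 15, Ivy 35, Noor 40. Kira eliminated.
Round 4: Grace 16, Ivy 35, Noor 55. Noor has a majority (≥54).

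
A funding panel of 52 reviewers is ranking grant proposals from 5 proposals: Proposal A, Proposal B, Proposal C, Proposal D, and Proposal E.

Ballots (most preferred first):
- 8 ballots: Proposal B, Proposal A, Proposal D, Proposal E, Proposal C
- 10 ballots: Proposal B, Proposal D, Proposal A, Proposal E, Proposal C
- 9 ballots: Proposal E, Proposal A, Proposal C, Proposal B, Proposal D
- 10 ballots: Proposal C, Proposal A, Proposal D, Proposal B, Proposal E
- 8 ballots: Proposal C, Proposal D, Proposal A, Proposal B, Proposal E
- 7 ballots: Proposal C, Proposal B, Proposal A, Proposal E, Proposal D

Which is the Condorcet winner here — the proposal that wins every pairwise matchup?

Proposal A vs Proposal B: 27–25
Proposal A vs Proposal C: 27–25
Proposal A vs Proposal D: 34–18
Proposal A vs Proposal E: 43–9
Proposal A beats every other proposal.

Proposal A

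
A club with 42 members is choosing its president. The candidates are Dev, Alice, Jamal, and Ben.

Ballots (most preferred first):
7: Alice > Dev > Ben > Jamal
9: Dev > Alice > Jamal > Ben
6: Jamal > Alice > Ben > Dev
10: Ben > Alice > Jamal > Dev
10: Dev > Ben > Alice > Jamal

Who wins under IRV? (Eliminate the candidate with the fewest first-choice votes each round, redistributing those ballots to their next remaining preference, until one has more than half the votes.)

Round 1: Dev 19, Alice 7, Jamal 6, Ben 10. Jamal eliminated.
Round 2: Dev 19, Alice 13, Ben 10. Ben eliminated.
Round 3: Dev 19, Alice 23. Alice has a majority (≥22).

Alice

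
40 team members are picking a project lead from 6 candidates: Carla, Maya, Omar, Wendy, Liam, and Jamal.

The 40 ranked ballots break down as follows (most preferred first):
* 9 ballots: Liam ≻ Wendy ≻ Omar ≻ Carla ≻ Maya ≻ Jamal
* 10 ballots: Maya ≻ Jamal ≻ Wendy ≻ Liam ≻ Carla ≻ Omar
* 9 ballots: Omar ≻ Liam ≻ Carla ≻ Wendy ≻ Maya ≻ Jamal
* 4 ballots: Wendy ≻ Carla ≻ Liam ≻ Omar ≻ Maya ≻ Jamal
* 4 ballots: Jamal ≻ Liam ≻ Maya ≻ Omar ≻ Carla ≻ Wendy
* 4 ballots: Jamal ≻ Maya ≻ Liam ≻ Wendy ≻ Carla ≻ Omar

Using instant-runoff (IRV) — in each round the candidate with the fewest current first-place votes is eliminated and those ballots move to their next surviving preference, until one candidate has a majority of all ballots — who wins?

Round 1: Carla 0, Maya 10, Omar 9, Wendy 4, Liam 9, Jamal 8. Carla eliminated.
Round 2: Maya 10, Omar 9, Wendy 4, Liam 9, Jamal 8. Wendy eliminated.
Round 3: Maya 10, Omar 9, Liam 13, Jamal 8. Jamal eliminated.
Round 4: Maya 14, Omar 9, Liam 17. Omar eliminated.
Round 5: Maya 14, Liam 26. Liam has a majority (≥21).

Liam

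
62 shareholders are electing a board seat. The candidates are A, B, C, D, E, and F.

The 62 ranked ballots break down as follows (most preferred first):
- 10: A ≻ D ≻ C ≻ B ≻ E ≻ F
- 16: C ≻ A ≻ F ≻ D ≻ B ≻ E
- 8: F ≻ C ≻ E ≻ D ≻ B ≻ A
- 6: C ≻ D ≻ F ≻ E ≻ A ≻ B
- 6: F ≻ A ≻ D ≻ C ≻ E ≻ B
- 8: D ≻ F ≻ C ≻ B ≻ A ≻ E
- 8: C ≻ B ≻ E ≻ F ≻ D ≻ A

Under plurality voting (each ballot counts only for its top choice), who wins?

First-place votes: A 10, B 0, C 30, D 8, E 0, F 14.

C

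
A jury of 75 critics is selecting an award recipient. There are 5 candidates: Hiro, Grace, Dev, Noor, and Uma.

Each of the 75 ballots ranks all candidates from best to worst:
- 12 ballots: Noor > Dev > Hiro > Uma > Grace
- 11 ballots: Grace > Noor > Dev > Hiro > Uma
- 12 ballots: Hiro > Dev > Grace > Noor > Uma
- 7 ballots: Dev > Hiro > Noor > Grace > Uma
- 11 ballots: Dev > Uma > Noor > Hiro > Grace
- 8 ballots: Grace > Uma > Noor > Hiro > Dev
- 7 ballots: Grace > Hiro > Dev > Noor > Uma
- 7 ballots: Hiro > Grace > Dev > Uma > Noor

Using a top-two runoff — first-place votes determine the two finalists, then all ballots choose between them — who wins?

Hiro

Round 1 first-place votes: Hiro 19, Grace 26, Dev 18, Noor 12, Uma 0. Grace and Hiro advance.
Runoff: Grace is ranked above Hiro on 26 ballots, Hiro above Grace on 49.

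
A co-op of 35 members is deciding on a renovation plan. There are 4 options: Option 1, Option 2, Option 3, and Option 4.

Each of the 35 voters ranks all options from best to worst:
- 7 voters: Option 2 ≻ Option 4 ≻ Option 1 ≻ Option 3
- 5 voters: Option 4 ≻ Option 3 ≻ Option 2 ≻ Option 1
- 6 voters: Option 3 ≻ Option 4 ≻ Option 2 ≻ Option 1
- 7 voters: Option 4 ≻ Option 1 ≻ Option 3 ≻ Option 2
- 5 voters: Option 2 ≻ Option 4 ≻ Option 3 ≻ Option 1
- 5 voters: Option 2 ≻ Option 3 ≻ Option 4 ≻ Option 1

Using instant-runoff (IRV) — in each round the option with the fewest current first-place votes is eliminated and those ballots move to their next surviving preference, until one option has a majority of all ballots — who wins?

Option 4

Round 1: Option 1 0, Option 2 17, Option 3 6, Option 4 12. Option 1 eliminated.
Round 2: Option 2 17, Option 3 6, Option 4 12. Option 3 eliminated.
Round 3: Option 2 17, Option 4 18. Option 4 has a majority (≥18).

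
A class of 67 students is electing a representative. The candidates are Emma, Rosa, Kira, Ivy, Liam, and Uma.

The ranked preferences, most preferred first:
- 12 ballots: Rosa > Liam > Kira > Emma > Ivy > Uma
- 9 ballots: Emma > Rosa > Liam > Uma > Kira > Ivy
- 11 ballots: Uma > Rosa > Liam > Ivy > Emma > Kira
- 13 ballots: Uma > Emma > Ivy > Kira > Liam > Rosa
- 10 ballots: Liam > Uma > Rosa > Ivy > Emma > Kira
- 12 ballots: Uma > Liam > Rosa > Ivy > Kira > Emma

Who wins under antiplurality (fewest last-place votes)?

Liam

Last-place votes: Emma 12, Rosa 13, Kira 21, Ivy 9, Liam 0, Uma 12.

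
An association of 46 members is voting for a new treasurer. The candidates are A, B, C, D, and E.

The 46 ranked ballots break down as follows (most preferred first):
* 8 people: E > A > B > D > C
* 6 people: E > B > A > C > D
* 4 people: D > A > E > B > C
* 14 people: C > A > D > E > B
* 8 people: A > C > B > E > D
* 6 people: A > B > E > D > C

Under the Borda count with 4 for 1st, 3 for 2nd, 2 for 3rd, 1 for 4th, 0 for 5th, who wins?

A

A: 8×3 + 6×2 + 4×3 + 14×3 + 8×4 + 6×4 = 146
B: 8×2 + 6×3 + 4×1 + 14×0 + 8×2 + 6×3 = 72
C: 8×0 + 6×1 + 4×0 + 14×4 + 8×3 + 6×0 = 86
D: 8×1 + 6×0 + 4×4 + 14×2 + 8×0 + 6×1 = 58
E: 8×4 + 6×4 + 4×2 + 14×1 + 8×1 + 6×2 = 98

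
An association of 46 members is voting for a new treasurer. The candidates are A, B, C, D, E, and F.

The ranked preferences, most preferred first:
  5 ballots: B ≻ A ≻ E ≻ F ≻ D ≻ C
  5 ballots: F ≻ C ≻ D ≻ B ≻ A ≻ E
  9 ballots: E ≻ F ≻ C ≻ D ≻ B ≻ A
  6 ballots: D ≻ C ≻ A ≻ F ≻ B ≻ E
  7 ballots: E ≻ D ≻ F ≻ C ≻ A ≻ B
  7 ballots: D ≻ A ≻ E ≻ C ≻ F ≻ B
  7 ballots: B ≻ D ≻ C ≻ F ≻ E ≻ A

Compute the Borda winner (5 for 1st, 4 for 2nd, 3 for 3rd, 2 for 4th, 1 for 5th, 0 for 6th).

A: 5×4 + 5×1 + 9×0 + 6×3 + 7×1 + 7×4 + 7×0 = 78
B: 5×5 + 5×2 + 9×1 + 6×1 + 7×0 + 7×0 + 7×5 = 85
C: 5×0 + 5×4 + 9×3 + 6×4 + 7×2 + 7×2 + 7×3 = 120
D: 5×1 + 5×3 + 9×2 + 6×5 + 7×4 + 7×5 + 7×4 = 159
E: 5×3 + 5×0 + 9×5 + 6×0 + 7×5 + 7×3 + 7×1 = 123
F: 5×2 + 5×5 + 9×4 + 6×2 + 7×3 + 7×1 + 7×2 = 125

D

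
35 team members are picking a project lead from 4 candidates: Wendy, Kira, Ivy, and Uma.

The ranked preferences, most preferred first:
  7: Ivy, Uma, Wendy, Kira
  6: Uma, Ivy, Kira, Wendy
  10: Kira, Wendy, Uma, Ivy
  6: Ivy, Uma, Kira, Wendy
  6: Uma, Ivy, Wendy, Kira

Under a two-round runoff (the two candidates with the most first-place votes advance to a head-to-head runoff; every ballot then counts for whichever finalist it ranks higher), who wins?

Uma

Round 1 first-place votes: Wendy 0, Kira 10, Ivy 13, Uma 12. Ivy and Uma advance.
Runoff: Ivy is ranked above Uma on 13 ballots, Uma above Ivy on 22.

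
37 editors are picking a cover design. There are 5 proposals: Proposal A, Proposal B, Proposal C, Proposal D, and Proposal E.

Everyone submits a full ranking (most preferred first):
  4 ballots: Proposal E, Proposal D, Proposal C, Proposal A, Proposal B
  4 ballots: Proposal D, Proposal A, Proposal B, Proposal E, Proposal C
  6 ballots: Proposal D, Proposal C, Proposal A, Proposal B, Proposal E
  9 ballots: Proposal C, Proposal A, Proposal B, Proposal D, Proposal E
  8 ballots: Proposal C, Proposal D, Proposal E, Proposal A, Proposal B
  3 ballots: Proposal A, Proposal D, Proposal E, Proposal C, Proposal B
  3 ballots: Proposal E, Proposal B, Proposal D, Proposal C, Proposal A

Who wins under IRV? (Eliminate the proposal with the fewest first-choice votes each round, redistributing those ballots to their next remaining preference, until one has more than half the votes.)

Round 1: Proposal A 3, Proposal B 0, Proposal C 17, Proposal D 10, Proposal E 7. Proposal B eliminated.
Round 2: Proposal A 3, Proposal C 17, Proposal D 10, Proposal E 7. Proposal A eliminated.
Round 3: Proposal C 17, Proposal D 13, Proposal E 7. Proposal E eliminated.
Round 4: Proposal C 17, Proposal D 20. Proposal D has a majority (≥19).

Proposal D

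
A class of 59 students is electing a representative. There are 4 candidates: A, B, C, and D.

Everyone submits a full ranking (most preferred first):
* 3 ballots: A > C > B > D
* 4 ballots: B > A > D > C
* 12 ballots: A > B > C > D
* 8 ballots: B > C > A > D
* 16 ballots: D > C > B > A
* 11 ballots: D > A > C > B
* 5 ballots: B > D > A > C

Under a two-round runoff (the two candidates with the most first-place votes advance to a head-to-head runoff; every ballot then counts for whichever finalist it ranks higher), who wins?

B

Round 1 first-place votes: A 15, B 17, C 0, D 27. D and B advance.
Runoff: D is ranked above B on 27 ballots, B above D on 32.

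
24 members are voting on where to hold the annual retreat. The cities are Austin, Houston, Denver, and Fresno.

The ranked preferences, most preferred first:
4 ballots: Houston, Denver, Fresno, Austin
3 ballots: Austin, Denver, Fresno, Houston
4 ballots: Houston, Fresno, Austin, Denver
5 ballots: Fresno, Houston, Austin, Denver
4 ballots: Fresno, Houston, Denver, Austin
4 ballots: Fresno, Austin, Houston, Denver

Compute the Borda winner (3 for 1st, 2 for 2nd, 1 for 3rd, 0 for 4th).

Fresno

Austin: 4×0 + 3×3 + 4×1 + 5×1 + 4×0 + 4×2 = 26
Houston: 4×3 + 3×0 + 4×3 + 5×2 + 4×2 + 4×1 = 46
Denver: 4×2 + 3×2 + 4×0 + 5×0 + 4×1 + 4×0 = 18
Fresno: 4×1 + 3×1 + 4×2 + 5×3 + 4×3 + 4×3 = 54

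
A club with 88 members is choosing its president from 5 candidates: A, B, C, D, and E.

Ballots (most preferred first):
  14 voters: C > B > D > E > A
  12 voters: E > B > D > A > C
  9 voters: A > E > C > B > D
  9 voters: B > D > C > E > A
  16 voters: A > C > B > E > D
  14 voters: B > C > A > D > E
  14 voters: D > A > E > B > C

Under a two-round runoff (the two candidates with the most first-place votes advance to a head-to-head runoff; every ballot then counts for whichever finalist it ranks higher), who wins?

B

Round 1 first-place votes: A 25, B 23, C 14, D 14, E 12. A and B advance.
Runoff: A is ranked above B on 39 ballots, B above A on 49.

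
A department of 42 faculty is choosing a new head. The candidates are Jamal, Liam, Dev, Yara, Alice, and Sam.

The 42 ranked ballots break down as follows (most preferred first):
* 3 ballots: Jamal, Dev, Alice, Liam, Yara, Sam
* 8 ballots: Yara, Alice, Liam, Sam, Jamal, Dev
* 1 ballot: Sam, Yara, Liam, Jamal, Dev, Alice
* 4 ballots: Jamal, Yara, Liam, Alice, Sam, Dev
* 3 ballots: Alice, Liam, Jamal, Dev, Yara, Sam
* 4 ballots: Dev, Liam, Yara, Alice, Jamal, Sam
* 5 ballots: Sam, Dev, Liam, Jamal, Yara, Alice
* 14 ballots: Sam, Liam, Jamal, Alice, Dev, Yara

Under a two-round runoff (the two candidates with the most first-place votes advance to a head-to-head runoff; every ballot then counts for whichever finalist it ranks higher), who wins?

Yara

Round 1 first-place votes: Jamal 7, Liam 0, Dev 4, Yara 8, Alice 3, Sam 20. Sam and Yara advance.
Runoff: Sam is ranked above Yara on 20 ballots, Yara above Sam on 22.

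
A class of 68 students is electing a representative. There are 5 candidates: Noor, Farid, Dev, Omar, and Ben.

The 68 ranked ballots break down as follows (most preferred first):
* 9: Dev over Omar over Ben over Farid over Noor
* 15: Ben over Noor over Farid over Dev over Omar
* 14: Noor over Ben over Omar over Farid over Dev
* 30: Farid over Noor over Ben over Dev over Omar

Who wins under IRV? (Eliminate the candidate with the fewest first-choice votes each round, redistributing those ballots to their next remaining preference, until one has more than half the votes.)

Round 1: Noor 14, Farid 30, Dev 9, Omar 0, Ben 15. Omar eliminated.
Round 2: Noor 14, Farid 30, Dev 9, Ben 15. Dev eliminated.
Round 3: Noor 14, Farid 30, Ben 24. Noor eliminated.
Round 4: Farid 30, Ben 38. Ben has a majority (≥35).

Ben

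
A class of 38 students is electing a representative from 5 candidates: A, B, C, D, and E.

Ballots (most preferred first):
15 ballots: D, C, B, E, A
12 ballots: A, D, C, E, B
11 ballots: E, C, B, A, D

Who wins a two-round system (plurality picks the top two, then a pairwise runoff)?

Round 1 first-place votes: A 12, B 0, C 0, D 15, E 11. D and A advance.
Runoff: D is ranked above A on 15 ballots, A above D on 23.

A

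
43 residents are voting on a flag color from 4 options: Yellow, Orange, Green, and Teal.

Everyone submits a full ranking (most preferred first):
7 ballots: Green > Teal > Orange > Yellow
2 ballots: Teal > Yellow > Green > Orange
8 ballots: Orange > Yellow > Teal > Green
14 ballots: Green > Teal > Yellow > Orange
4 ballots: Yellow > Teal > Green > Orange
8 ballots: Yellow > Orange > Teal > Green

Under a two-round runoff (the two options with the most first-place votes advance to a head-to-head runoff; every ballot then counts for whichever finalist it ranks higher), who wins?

Round 1 first-place votes: Yellow 12, Orange 8, Green 21, Teal 2. Green and Yellow advance.
Runoff: Green is ranked above Yellow on 21 ballots, Yellow above Green on 22.

Yellow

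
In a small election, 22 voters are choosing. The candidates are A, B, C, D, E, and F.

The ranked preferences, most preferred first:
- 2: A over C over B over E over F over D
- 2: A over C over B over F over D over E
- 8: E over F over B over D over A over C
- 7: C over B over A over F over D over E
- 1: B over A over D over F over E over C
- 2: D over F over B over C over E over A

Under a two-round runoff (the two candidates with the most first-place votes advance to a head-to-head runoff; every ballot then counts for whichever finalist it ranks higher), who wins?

Round 1 first-place votes: A 4, B 1, C 7, D 2, E 8, F 0. E and C advance.
Runoff: E is ranked above C on 9 ballots, C above E on 13.

C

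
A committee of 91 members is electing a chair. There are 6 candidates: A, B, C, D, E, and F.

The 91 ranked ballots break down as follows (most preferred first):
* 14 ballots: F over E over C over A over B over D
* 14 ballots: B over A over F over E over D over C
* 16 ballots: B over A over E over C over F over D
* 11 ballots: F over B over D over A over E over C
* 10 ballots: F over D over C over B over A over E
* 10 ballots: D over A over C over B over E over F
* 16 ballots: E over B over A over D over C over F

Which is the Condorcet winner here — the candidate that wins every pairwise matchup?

B

B vs A: 67–24
B vs C: 57–34
B vs D: 71–20
B vs E: 61–30
B vs F: 56–35
B beats every other candidate.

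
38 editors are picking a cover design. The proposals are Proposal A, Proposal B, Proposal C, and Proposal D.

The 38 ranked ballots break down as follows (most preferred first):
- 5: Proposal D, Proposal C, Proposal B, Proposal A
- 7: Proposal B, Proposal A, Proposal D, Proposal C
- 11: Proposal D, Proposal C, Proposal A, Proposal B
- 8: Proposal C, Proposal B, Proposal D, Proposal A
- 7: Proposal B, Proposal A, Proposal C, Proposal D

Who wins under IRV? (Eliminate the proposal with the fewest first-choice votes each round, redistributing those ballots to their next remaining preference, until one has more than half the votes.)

Proposal B

Round 1: Proposal A 0, Proposal B 14, Proposal C 8, Proposal D 16. Proposal A eliminated.
Round 2: Proposal B 14, Proposal C 8, Proposal D 16. Proposal C eliminated.
Round 3: Proposal B 22, Proposal D 16. Proposal B has a majority (≥20).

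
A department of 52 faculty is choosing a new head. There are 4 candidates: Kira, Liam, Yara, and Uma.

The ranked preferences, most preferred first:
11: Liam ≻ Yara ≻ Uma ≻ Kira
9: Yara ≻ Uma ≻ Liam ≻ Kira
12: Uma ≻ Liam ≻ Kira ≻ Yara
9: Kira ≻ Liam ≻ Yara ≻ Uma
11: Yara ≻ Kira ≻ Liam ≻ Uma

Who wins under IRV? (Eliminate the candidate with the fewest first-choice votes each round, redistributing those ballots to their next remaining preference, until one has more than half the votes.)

Liam

Round 1: Kira 9, Liam 11, Yara 20, Uma 12. Kira eliminated.
Round 2: Liam 20, Yara 20, Uma 12. Uma eliminated.
Round 3: Liam 32, Yara 20. Liam has a majority (≥27).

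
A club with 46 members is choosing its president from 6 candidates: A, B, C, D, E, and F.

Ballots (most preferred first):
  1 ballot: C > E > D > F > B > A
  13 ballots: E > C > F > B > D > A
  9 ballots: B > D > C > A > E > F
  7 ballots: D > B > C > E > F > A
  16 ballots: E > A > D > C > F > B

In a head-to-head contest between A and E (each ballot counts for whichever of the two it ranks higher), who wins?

A is ranked above E on 9 ballots; E above A on 37.

E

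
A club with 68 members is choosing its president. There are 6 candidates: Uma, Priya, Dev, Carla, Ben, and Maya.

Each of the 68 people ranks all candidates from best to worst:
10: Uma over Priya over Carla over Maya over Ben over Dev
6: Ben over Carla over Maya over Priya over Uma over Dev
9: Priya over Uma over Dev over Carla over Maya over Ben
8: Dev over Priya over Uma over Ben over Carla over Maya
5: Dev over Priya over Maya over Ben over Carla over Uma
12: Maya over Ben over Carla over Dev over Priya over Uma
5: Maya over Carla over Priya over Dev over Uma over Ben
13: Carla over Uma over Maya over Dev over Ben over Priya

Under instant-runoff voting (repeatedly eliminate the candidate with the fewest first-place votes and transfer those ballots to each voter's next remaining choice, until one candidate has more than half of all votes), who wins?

Round 1: Uma 10, Priya 9, Dev 13, Carla 13, Ben 6, Maya 17. Ben eliminated.
Round 2: Uma 10, Priya 9, Dev 13, Carla 19, Maya 17. Priya eliminated.
Round 3: Uma 19, Dev 13, Carla 19, Maya 17. Dev eliminated.
Round 4: Uma 27, Carla 19, Maya 22. Carla eliminated.
Round 5: Uma 40, Maya 28. Uma has a majority (≥35).

Uma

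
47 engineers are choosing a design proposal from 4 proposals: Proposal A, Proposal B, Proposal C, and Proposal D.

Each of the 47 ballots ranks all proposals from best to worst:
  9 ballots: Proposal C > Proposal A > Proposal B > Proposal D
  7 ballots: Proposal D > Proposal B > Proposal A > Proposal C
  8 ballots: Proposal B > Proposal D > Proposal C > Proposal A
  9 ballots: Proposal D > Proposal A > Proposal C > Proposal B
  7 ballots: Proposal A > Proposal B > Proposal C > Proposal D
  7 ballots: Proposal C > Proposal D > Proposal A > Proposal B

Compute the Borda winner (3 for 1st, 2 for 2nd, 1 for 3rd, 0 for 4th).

Proposal A: 9×2 + 7×1 + 8×0 + 9×2 + 7×3 + 7×1 = 71
Proposal B: 9×1 + 7×2 + 8×3 + 9×0 + 7×2 + 7×0 = 61
Proposal C: 9×3 + 7×0 + 8×1 + 9×1 + 7×1 + 7×3 = 72
Proposal D: 9×0 + 7×3 + 8×2 + 9×3 + 7×0 + 7×2 = 78

Proposal D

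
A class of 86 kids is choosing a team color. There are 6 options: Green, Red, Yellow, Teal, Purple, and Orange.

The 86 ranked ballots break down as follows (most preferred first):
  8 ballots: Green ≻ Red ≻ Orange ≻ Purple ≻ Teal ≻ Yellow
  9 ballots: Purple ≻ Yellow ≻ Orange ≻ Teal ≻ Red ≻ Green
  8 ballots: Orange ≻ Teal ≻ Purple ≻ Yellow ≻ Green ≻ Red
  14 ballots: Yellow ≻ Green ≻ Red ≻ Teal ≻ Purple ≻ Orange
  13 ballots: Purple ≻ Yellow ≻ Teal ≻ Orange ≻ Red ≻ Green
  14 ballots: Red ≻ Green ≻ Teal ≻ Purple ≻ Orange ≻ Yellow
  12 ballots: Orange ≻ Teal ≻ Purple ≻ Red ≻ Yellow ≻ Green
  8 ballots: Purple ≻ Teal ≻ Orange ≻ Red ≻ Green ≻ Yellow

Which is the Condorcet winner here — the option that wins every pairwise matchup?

Teal vs Green: 50–36
Teal vs Red: 50–36
Teal vs Yellow: 50–36
Teal vs Purple: 48–38
Teal vs Orange: 49–37
Teal beats every other option.

Teal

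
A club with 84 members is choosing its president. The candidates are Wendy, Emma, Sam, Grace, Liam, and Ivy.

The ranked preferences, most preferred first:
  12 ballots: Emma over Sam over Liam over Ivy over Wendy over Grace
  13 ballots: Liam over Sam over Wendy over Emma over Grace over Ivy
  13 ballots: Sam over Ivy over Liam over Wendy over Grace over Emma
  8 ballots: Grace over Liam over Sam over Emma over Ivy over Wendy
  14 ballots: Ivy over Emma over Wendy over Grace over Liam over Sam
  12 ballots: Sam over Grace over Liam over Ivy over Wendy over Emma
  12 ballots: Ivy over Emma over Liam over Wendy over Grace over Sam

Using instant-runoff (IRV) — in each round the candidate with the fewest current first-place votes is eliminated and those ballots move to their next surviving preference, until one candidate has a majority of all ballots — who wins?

Round 1: Wendy 0, Emma 12, Sam 25, Grace 8, Liam 13, Ivy 26. Wendy eliminated.
Round 2: Emma 12, Sam 25, Grace 8, Liam 13, Ivy 26. Grace eliminated.
Round 3: Emma 12, Sam 25, Liam 21, Ivy 26. Emma eliminated.
Round 4: Sam 37, Liam 21, Ivy 26. Liam eliminated.
Round 5: Sam 58, Ivy 26. Sam has a majority (≥43).

Sam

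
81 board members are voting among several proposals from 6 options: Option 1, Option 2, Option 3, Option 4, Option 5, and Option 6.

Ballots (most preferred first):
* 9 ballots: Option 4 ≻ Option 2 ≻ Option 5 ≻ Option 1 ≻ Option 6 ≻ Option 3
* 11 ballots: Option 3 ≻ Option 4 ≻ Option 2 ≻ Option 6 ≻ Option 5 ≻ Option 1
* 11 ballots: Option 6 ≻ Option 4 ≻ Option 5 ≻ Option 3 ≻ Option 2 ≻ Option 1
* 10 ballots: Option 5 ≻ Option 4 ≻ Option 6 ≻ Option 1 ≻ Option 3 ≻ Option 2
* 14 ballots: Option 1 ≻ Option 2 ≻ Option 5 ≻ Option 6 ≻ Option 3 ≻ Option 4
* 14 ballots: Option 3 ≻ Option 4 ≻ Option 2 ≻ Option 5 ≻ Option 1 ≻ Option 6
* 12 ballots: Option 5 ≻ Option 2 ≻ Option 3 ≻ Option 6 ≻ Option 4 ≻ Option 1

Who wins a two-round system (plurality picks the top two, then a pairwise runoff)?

Round 1 first-place votes: Option 1 14, Option 2 0, Option 3 25, Option 4 9, Option 5 22, Option 6 11. Option 3 and Option 5 advance.
Runoff: Option 3 is ranked above Option 5 on 25 ballots, Option 5 above Option 3 on 56.

Option 5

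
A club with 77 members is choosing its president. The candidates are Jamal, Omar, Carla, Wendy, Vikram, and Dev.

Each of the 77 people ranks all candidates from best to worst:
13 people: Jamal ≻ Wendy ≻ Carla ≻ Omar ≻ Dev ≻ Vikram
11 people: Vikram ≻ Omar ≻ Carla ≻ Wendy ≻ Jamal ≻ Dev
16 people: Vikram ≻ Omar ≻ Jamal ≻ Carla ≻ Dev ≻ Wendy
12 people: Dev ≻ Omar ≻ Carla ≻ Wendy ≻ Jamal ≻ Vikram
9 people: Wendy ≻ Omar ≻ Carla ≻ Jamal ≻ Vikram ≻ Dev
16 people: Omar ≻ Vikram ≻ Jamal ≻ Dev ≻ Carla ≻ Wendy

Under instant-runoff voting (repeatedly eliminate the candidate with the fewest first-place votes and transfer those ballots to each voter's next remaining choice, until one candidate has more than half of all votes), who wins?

Round 1: Jamal 13, Omar 16, Carla 0, Wendy 9, Vikram 27, Dev 12. Carla eliminated.
Round 2: Jamal 13, Omar 16, Wendy 9, Vikram 27, Dev 12. Wendy eliminated.
Round 3: Jamal 13, Omar 25, Vikram 27, Dev 12. Dev eliminated.
Round 4: Jamal 13, Omar 37, Vikram 27. Jamal eliminated.
Round 5: Omar 50, Vikram 27. Omar has a majority (≥39).

Omar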